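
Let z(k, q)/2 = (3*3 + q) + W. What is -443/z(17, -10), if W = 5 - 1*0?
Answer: -443/8 ≈ -55.375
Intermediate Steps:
W = 5 (W = 5 + 0 = 5)
z(k, q) = 28 + 2*q (z(k, q) = 2*((3*3 + q) + 5) = 2*((9 + q) + 5) = 2*(14 + q) = 28 + 2*q)
-443/z(17, -10) = -443/(28 + 2*(-10)) = -443/(28 - 20) = -443/8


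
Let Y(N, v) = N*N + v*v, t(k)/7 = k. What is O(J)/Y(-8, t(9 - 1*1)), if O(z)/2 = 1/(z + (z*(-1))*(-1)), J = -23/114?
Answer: -57/36800 ≈ -0.0015489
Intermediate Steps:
t(k) = 7*k
J = -23/114 (J = -23*1/114 = -23/114 ≈ -0.20175)
Y(N, v) = N² + v²
O(z) = 1/z (O(z) = 2/(z + (z*(-1))*(-1)) = 2/(z - z*(-1)) = 2/(z + z) = 2/((2*z)) = 2*(1/(2*z)) = 1/z)
O(J)/Y(-8, t(9 - 1*1)) = 1/((-23/114)*((-8)² + (7*(9 - 1*1))²)) = -114/(23*(64 + (7*(9 - 1))²)) = -114/(23*(64 + (7*8)²)) = -114/(23*(64 + 56²)) = -114/(23*(64 + 3136)) = -114/23/3200 = -114/23*1/3200 = -57/36800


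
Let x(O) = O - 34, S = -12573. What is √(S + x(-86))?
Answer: I*√12693 ≈ 112.66*I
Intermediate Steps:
x(O) = -34 + O
√(S + x(-86)) = √(-12573 + (-34 - 86)) = √(-12573 - 120) = √(-12693) = I*√12693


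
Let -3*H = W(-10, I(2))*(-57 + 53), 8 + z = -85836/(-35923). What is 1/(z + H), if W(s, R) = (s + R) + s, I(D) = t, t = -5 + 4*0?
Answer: -107769/4196944 ≈ -0.025678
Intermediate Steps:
t = -5 (t = -5 + 0 = -5)
I(D) = -5
W(s, R) = R + 2*s (W(s, R) = (R + s) + s = R + 2*s)
z = -201548/35923 (z = -8 - 85836/(-35923) = -8 - 85836*(-1/35923) = -8 + 85836/35923 = -201548/35923 ≈ -5.6106)
H = -100/3 (H = -(-5 + 2*(-10))*(-57 + 53)/3 = -(-5 - 20)*(-4)/3 = -(-25)*(-4)/3 = -⅓*100 = -100/3 ≈ -33.333)
1/(z + H) = 1/(-201548/35923 - 100/3) = 1/(-4196944/107769) = -107769/4196944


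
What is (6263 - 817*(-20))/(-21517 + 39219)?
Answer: 22603/17702 ≈ 1.2769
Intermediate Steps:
(6263 - 817*(-20))/(-21517 + 39219) = (6263 + 16340)/17702 = 22603*(1/17702) = 22603/17702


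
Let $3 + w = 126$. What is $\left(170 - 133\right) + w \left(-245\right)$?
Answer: $-30098$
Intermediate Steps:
$w = 123$ ($w = -3 + 126 = 123$)
$\left(170 - 133\right) + w \left(-245\right) = \left(170 - 133\right) + 123 \left(-245\right) = 37 - 30135 = -30098$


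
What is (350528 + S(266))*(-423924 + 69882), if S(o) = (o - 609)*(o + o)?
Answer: -59497466184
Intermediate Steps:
S(o) = 2*o*(-609 + o) (S(o) = (-609 + o)*(2*o) = 2*o*(-609 + o))
(350528 + S(266))*(-423924 + 69882) = (350528 + 2*266*(-609 + 266))*(-423924 + 69882) = (350528 + 2*266*(-343))*(-354042) = (350528 - 182476)*(-354042) = 168052*(-354042) = -59497466184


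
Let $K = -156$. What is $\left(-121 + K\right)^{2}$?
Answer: $76729$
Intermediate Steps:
$\left(-121 + K\right)^{2} = \left(-121 - 156\right)^{2} = \left(-277\right)^{2} = 76729$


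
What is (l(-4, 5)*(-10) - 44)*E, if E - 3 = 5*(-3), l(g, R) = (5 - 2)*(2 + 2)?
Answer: 1968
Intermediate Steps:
l(g, R) = 12 (l(g, R) = 3*4 = 12)
E = -12 (E = 3 + 5*(-3) = 3 - 15 = -12)
(l(-4, 5)*(-10) - 44)*E = (12*(-10) - 44)*(-12) = (-120 - 44)*(-12) = -164*(-12) = 1968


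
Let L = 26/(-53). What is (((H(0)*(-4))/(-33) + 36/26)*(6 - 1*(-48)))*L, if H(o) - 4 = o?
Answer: -28872/583 ≈ -49.523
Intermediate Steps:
H(o) = 4 + o
L = -26/53 (L = 26*(-1/53) = -26/53 ≈ -0.49057)
(((H(0)*(-4))/(-33) + 36/26)*(6 - 1*(-48)))*L = ((((4 + 0)*(-4))/(-33) + 36/26)*(6 - 1*(-48)))*(-26/53) = (((4*(-4))*(-1/33) + 36*(1/26))*(6 + 48))*(-26/53) = ((-16*(-1/33) + 18/13)*54)*(-26/53) = ((16/33 + 18/13)*54)*(-26/53) = ((802/429)*54)*(-26/53) = (14436/143)*(-26/53) = -28872/583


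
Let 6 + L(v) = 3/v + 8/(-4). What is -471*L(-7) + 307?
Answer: 29938/7 ≈ 4276.9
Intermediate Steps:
L(v) = -8 + 3/v (L(v) = -6 + (3/v + 8/(-4)) = -6 + (3/v + 8*(-1/4)) = -6 + (3/v - 2) = -6 + (-2 + 3/v) = -8 + 3/v)
-471*L(-7) + 307 = -471*(-8 + 3/(-7)) + 307 = -471*(-8 + 3*(-1/7)) + 307 = -471*(-8 - 3/7) + 307 = -471*(-59/7) + 307 = 27789/7 + 307 = 29938/7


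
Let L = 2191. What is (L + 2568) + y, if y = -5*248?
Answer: 3519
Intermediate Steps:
y = -1240
(L + 2568) + y = (2191 + 2568) - 1240 = 4759 - 1240 = 3519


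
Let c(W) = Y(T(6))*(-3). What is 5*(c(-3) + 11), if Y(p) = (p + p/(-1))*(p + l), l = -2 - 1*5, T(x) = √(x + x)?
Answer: 55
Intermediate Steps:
T(x) = √2*√x (T(x) = √(2*x) = √2*√x)
l = -7 (l = -2 - 5 = -7)
Y(p) = 0 (Y(p) = (p + p/(-1))*(p - 7) = (p + p*(-1))*(-7 + p) = (p - p)*(-7 + p) = 0*(-7 + p) = 0)
c(W) = 0 (c(W) = 0*(-3) = 0)
5*(c(-3) + 11) = 5*(0 + 11) = 5*11 = 55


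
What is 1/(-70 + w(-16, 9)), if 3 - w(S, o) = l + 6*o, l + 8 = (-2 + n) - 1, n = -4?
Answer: -1/106 ≈ -0.0094340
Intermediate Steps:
l = -15 (l = -8 + ((-2 - 4) - 1) = -8 + (-6 - 1) = -8 - 7 = -15)
w(S, o) = 18 - 6*o (w(S, o) = 3 - (-15 + 6*o) = 3 + (15 - 6*o) = 18 - 6*o)
1/(-70 + w(-16, 9)) = 1/(-70 + (18 - 6*9)) = 1/(-70 + (18 - 54)) = 1/(-70 - 36) = 1/(-106) = -1/106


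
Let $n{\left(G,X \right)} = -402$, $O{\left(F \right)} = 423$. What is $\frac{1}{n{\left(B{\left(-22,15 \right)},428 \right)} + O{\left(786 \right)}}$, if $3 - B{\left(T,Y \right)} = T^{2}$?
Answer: $\frac{1}{21} \approx 0.047619$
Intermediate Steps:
$B{\left(T,Y \right)} = 3 - T^{2}$
$\frac{1}{n{\left(B{\left(-22,15 \right)},428 \right)} + O{\left(786 \right)}} = \frac{1}{-402 + 423} = \frac{1}{21}$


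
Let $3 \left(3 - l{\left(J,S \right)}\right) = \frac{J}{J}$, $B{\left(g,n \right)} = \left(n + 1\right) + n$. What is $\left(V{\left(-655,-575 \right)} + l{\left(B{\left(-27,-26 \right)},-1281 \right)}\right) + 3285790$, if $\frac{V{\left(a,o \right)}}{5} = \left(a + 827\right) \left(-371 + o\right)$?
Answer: $\frac{7416698}{3} \approx 2.4722 \cdot 10^{6}$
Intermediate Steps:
$B{\left(g,n \right)} = 1 + 2 n$ ($B{\left(g,n \right)} = \left(1 + n\right) + n = 1 + 2 n$)
$l{\left(J,S \right)} = \frac{8}{3}$ ($l{\left(J,S \right)} = 3 - \frac{J \frac{1}{J}}{3} = 3 - \frac{1}{3} = \frac{8}{3}$)
$V{\left(a,o \right)} = 5 \left(-371 + o\right) \left(827 + a\right)$ ($V{\left(a,o \right)} = 5 \left(a + 827\right) \left(-371 + o\right) = 5 \left(827 + a\right) \left(-371 + o\right) = 5 \left(-371 + o\right) \left(827 + a\right)$)
$\left(V{\left(-655,-575 \right)} + l{\left(B{\left(-27,-26 \right)},-1281 \right)}\right) + 3285790 = \left(\left(-1534085 - -1215025 + 4135 \left(-575\right) + 5 \left(-655\right) \left(-575\right)\right) + \frac{8}{3}\right) + 3285790 = \left(\left(-1534085 + 1215025 - 2377625 + 1883125\right) + \frac{8}{3}\right) + 3285790 = \left(-813560 + \frac{8}{3}\right) + 3285790 = - \frac{2440672}{3} + 3285790 = \frac{7416698}{3}$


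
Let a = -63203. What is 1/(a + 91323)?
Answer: 1/28120 ≈ 3.5562e-5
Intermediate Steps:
1/(a + 91323) = 1/(-63203 + 91323) = 1/28120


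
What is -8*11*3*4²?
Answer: -4224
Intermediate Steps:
-8*11*3*4² = -264*16 = -8*528 = -4224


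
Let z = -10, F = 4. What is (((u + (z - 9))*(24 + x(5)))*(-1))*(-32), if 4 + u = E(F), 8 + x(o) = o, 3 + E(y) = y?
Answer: -14784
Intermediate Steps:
E(y) = -3 + y
x(o) = -8 + o
u = -3 (u = -4 + (-3 + 4) = -4 + 1 = -3)
(((u + (z - 9))*(24 + x(5)))*(-1))*(-32) = (((-3 + (-10 - 9))*(24 + (-8 + 5)))*(-1))*(-32) = (((-3 - 19)*(24 - 3))*(-1))*(-32) = (-22*21*(-1))*(-32) = -462*(-1)*(-32) = 462*(-32) = -14784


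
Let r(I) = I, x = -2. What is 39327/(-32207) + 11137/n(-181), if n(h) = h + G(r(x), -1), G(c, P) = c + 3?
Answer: -365768219/5797260 ≈ -63.093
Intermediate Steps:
G(c, P) = 3 + c
n(h) = 1 + h (n(h) = h + (3 - 2) = h + 1 = 1 + h)
39327/(-32207) + 11137/n(-181) = 39327/(-32207) + 11137/(1 - 181) = 39327*(-1/32207) + 11137/(-180) = -39327/32207 + 11137*(-1/180) = -39327/32207 - 11137/180 = -365768219/5797260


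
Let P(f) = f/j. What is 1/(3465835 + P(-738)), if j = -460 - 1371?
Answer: 1831/6345944623 ≈ 2.8853e-7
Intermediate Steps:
j = -1831
P(f) = -f/1831 (P(f) = f/(-1831) = f*(-1/1831) = -f/1831)
1/(3465835 + P(-738)) = 1/(3465835 - 1/1831*(-738)) = 1/(3465835 + 738/1831) = 1/(6345944623/1831) = 1831/6345944623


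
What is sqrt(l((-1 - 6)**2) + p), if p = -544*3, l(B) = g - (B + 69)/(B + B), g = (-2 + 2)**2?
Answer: I*sqrt(80027)/7 ≈ 40.413*I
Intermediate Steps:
g = 0 (g = 0**2 = 0)
l(B) = -(69 + B)/(2*B) (l(B) = 0 - (B + 69)/(B + B) = 0 - (69 + B)/(2*B) = -(69 + B)/(2*B))
p = -1632
sqrt(l((-1 - 6)**2) + p) = sqrt((-69 - (-1 - 6)**2)/(2*((-1 - 6)**2)) - 1632) = sqrt((-69 - 1*(-7)**2)/(2*((-7)**2)) - 1632) = sqrt((1/2)*(-69 - 1*49)/49 - 1632) = sqrt((1/2)*(1/49)*(-69 - 49) - 1632) = sqrt((1/2)*(1/49)*(-118) - 1632) = sqrt(-59/49 - 1632) = sqrt(-80027/49) = I*sqrt(80027)/7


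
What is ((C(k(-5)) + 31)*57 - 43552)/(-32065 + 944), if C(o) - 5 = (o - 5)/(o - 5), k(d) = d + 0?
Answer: 41443/31121 ≈ 1.3317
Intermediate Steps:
k(d) = d
C(o) = 6 (C(o) = 5 + (o - 5)/(o - 5) = 5 + (-5 + o)/(-5 + o) = 5 + 1 = 6)
((C(k(-5)) + 31)*57 - 43552)/(-32065 + 944) = ((6 + 31)*57 - 43552)/(-32065 + 944) = (37*57 - 43552)/(-31121) = (2109 - 43552)*(-1/31121) = -41443*(-1/31121) = 41443/31121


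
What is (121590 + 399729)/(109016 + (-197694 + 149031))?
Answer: 521319/60353 ≈ 8.6378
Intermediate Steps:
(121590 + 399729)/(109016 + (-197694 + 149031)) = 521319/(109016 - 48663) = 521319/60353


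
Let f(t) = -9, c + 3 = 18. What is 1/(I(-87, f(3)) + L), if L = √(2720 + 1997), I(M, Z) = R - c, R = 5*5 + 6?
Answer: -16/4461 + √4717/4461 ≈ 0.011809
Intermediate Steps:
c = 15 (c = -3 + 18 = 15)
R = 31 (R = 25 + 6 = 31)
I(M, Z) = 16 (I(M, Z) = 31 - 1*15 = 31 - 15 = 16)
L = √4717 ≈ 68.680
1/(I(-87, f(3)) + L) = 1/(16 + √4717)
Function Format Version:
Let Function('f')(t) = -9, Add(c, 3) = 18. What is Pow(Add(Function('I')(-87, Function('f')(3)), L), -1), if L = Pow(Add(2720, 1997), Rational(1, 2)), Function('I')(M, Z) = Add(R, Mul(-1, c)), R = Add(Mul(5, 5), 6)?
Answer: Add(Rational(-16, 4461), Mul(Rational(1, 4461), Pow(4717, Rational(1, 2)))) ≈ 0.011809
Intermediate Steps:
c = 15 (c = Add(-3, 18) = 15)
R = 31 (R = Add(25, 6) = 31)
Function('I')(M, Z) = 16 (Function('I')(M, Z) = Add(31, Mul(-1, 15)) = Add(31, -15) = 16)
L = Pow(4717, Rational(1, 2)) ≈ 68.680
Pow(Add(Function('I')(-87, Function('f')(3)), L), -1) = Pow(Add(16, Pow(4717, Rational(1, 2))), -1)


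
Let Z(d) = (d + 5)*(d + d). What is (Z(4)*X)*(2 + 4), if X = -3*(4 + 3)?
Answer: -9072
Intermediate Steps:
Z(d) = 2*d*(5 + d) (Z(d) = (5 + d)*(2*d) = 2*d*(5 + d))
X = -21 (X = -3*7 = -21)
(Z(4)*X)*(2 + 4) = ((2*4*(5 + 4))*(-21))*(2 + 4) = ((2*4*9)*(-21))*6 = (72*(-21))*6 = -1512*6 = -9072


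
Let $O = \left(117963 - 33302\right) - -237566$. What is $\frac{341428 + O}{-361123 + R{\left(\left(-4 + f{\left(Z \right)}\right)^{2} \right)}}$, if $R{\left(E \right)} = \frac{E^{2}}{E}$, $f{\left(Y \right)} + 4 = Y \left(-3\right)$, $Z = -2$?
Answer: $- \frac{663655}{361119} \approx -1.8378$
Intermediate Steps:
$f{\left(Y \right)} = -4 - 3 Y$ ($f{\left(Y \right)} = -4 + Y \left(-3\right) = -4 - 3 Y$)
$R{\left(E \right)} = E$
$O = 322227$ ($O = \left(117963 - 33302\right) + 237566 = 84661 + 237566 = 322227$)
$\frac{341428 + O}{-361123 + R{\left(\left(-4 + f{\left(Z \right)}\right)^{2} \right)}} = \frac{341428 + 322227}{-361123 + \left(-4 - -2\right)^{2}} = \frac{663655}{-361123 + \left(-4 + \left(-4 + 6\right)\right)^{2}} = \frac{663655}{-361123 + \left(-4 + 2\right)^{2}} = \frac{663655}{-361123 + \left(-2\right)^{2}} = \frac{663655}{-361123 + 4} = \frac{663655}{-361119} = 663655 \left(- \frac{1}{361119}\right) = - \frac{663655}{361119}$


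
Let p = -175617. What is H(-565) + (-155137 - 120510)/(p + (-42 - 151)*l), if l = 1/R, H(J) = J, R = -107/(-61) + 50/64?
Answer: -489906299982/869505269 ≈ -563.43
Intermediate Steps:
R = 4949/1952 (R = -107*(-1/61) + 50*(1/64) = 107/61 + 25/32 = 4949/1952 ≈ 2.5353)
l = 1952/4949 (l = 1/(4949/1952) = 1952/4949 ≈ 0.39442)
H(-565) + (-155137 - 120510)/(p + (-42 - 151)*l) = -565 + (-155137 - 120510)/(-175617 + (-42 - 151)*(1952/4949)) = -565 - 275647/(-175617 - 193*1952/4949) = -565 - 275647/(-175617 - 376736/4949) = -565 - 275647/(-869505269/4949) = -565 - 275647*(-4949/869505269) = -565 + 1364177003/869505269 = -489906299982/869505269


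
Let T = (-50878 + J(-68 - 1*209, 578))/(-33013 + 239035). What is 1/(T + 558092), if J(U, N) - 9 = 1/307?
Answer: 10541459/5883101333431 ≈ 1.7918e-6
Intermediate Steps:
J(U, N) = 2764/307 (J(U, N) = 9 + 1/307 = 2764/307)
T = -2602797/10541459 (T = (-50878 + 2764/307)/(-33013 + 239035) = -15616782/307/206022 = -15616782/307*1/206022 = -2602797/10541459 ≈ -0.24691)
1/(T + 558092) = 1/(-2602797/10541459 + 558092) = 1/(5883101333431/10541459) = 10541459/5883101333431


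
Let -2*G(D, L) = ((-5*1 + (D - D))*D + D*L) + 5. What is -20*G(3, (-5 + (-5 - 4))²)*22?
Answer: 127160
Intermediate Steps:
G(D, L) = -5/2 + 5*D/2 - D*L/2 (G(D, L) = -(((-5*1 + (D - D))*D + D*L) + 5)/2 = -(((-5 + 0)*D + D*L) + 5)/2 = -((-5*D + D*L) + 5)/2 = -(5 - 5*D + D*L)/2 = -5/2 + 5*D/2 - D*L/2)
-20*G(3, (-5 + (-5 - 4))²)*22 = -20*(-5/2 + (5/2)*3 - ½*3*(-5 + (-5 - 4))²)*22 = -20*(-5/2 + 15/2 - ½*3*(-5 - 9)²)*22 = -20*(-5/2 + 15/2 - ½*3*(-14)²)*22 = -20*(-5/2 + 15/2 - ½*3*196)*22 = -20*(-5/2 + 15/2 - 294)*22 = -20*(-289)*22 = 5780*22 = 127160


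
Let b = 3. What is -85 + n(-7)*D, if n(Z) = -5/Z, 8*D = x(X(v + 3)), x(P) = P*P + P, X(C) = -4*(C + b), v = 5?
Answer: 1175/14 ≈ 83.929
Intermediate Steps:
X(C) = -12 - 4*C (X(C) = -4*(C + 3) = -4*(3 + C) = -12 - 4*C)
x(P) = P + P² (x(P) = P² + P = P + P²)
D = 473/2 (D = ((-12 - 4*(5 + 3))*(1 + (-12 - 4*(5 + 3))))/8 = ((-12 - 4*8)*(1 + (-12 - 4*8)))/8 = ((-12 - 32)*(1 + (-12 - 32)))/8 = (-44*(1 - 44))/8 = (-44*(-43))/8 = (⅛)*1892 = 473/2 ≈ 236.50)
-85 + n(-7)*D = -85 - 5/(-7)*(473/2) = -85 - 5*(-⅐)*(473/2) = -85 + (5/7)*(473/2) = -85 + 2365/14 = 1175/14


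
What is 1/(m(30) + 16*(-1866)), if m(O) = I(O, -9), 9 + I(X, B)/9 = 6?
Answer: -1/29883 ≈ -3.3464e-5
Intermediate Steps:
I(X, B) = -27 (I(X, B) = -81 + 9*6 = -81 + 54 = -27)
m(O) = -27
1/(m(30) + 16*(-1866)) = 1/(-27 + 16*(-1866)) = 1/(-27 - 29856) = 1/(-29883) = -1/29883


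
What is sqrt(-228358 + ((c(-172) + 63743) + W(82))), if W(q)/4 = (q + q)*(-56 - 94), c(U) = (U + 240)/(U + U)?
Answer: I*sqrt(1945260402)/86 ≈ 512.85*I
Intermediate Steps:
c(U) = (240 + U)/(2*U) (c(U) = (240 + U)/((2*U)) = (240 + U)*(1/(2*U)) = (240 + U)/(2*U))
W(q) = -1200*q (W(q) = 4*((q + q)*(-56 - 94)) = 4*((2*q)*(-150)) = 4*(-300*q) = -1200*q)
sqrt(-228358 + ((c(-172) + 63743) + W(82))) = sqrt(-228358 + (((1/2)*(240 - 172)/(-172) + 63743) - 1200*82)) = sqrt(-228358 + (((1/2)*(-1/172)*68 + 63743) - 98400)) = sqrt(-228358 + ((-17/86 + 63743) - 98400)) = sqrt(-228358 + (5481881/86 - 98400)) = sqrt(-228358 - 2980519/86) = sqrt(-22619307/86) = I*sqrt(1945260402)/86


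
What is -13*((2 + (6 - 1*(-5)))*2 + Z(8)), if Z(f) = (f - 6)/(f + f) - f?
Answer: -1885/8 ≈ -235.63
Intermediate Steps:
Z(f) = -f + (-6 + f)/(2*f) (Z(f) = (-6 + f)/((2*f)) - f = (-6 + f)*(1/(2*f)) - f = (-6 + f)/(2*f) - f = -f + (-6 + f)/(2*f))
-13*((2 + (6 - 1*(-5)))*2 + Z(8)) = -13*((2 + (6 - 1*(-5)))*2 + (½ - 1*8 - 3/8)) = -13*((2 + (6 + 5))*2 + (½ - 8 - 3*⅛)) = -13*((2 + 11)*2 + (½ - 8 - 3/8)) = -13*(13*2 - 63/8) = -13*(26 - 63/8) = -13*145/8 = -1885/8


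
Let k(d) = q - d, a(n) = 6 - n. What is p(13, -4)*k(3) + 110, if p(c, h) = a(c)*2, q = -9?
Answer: 278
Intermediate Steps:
p(c, h) = 12 - 2*c (p(c, h) = (6 - c)*2 = 12 - 2*c)
k(d) = -9 - d
p(13, -4)*k(3) + 110 = (12 - 2*13)*(-9 - 1*3) + 110 = (12 - 26)*(-9 - 3) + 110 = -14*(-12) + 110 = 168 + 110 = 278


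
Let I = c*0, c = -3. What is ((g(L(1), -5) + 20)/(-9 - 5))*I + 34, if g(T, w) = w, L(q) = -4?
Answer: 34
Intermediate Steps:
I = 0 (I = -3*0 = 0)
((g(L(1), -5) + 20)/(-9 - 5))*I + 34 = ((-5 + 20)/(-9 - 5))*0 + 34 = (15/(-14))*0 + 34 = (15*(-1/14))*0 + 34 = -15/14*0 + 34 = 0 + 34 = 34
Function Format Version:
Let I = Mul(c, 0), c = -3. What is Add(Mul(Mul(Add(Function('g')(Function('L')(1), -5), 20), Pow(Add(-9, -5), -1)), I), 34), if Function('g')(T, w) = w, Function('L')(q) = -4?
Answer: 34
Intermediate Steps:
I = 0 (I = Mul(-3, 0) = 0)
Add(Mul(Mul(Add(Function('g')(Function('L')(1), -5), 20), Pow(Add(-9, -5), -1)), I), 34) = Add(Mul(Mul(Add(-5, 20), Pow(Add(-9, -5), -1)), 0), 34) = Add(Mul(Mul(15, Pow(-14, -1)), 0), 34) = Add(Mul(Mul(15, Rational(-1, 14)), 0), 34) = Add(Mul(Rational(-15, 14), 0), 34) = Add(0, 34) = 34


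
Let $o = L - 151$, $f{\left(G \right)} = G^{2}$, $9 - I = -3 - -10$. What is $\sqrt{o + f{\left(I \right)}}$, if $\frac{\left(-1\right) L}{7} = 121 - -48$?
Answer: $i \sqrt{1330} \approx 36.469 i$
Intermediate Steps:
$I = 2$ ($I = 9 - \left(-3 - -10\right) = 9 - \left(-3 + 10\right) = 9 - 7 = 2$)
$L = -1183$ ($L = - 7 \left(121 - -48\right) = - 7 \left(121 + 48\right) = \left(-7\right) 169 = -1183$)
$o = -1334$ ($o = -1183 - 151 = -1334$)
$\sqrt{o + f{\left(I \right)}} = \sqrt{-1334 + 2^{2}} = \sqrt{-1334 + 4} = \sqrt{-1330} = i \sqrt{1330}$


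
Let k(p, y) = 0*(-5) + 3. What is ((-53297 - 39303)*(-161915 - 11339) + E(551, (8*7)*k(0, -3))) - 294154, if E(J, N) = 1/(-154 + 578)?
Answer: 6802243128305/424 ≈ 1.6043e+10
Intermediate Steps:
k(p, y) = 3 (k(p, y) = 0 + 3 = 3)
E(J, N) = 1/424
((-53297 - 39303)*(-161915 - 11339) + E(551, (8*7)*k(0, -3))) - 294154 = ((-53297 - 39303)*(-161915 - 11339) + 1/424) - 294154 = (-92600*(-173254) + 1/424) - 294154 = (16043320400 + 1/424) - 294154 = 6802367849601/424 - 294154 = 6802243128305/424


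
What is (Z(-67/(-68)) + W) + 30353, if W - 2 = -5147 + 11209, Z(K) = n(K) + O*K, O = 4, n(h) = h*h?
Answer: 168414921/4624 ≈ 36422.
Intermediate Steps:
n(h) = h²
Z(K) = K² + 4*K
W = 6064 (W = 2 + (-5147 + 11209) = 2 + 6062 = 6064)
(Z(-67/(-68)) + W) + 30353 = ((-67/(-68))*(4 - 67/(-68)) + 6064) + 30353 = ((-67*(-1/68))*(4 - 67*(-1/68)) + 6064) + 30353 = (67*(4 + 67/68)/68 + 6064) + 30353 = ((67/68)*(339/68) + 6064) + 30353 = (22713/4624 + 6064) + 30353 = 28062649/4624 + 30353 = 168414921/4624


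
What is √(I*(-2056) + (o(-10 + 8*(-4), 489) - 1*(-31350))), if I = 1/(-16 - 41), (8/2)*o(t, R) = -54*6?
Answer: √101710173/57 ≈ 176.93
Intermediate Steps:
o(t, R) = -81 (o(t, R) = (-54*6)/4 = (¼)*(-324) = -81)
I = -1/57 (I = 1/(-57) = -1/57 ≈ -0.017544)
√(I*(-2056) + (o(-10 + 8*(-4), 489) - 1*(-31350))) = √(-1/57*(-2056) + (-81 - 1*(-31350))) = √(2056/57 + (-81 + 31350)) = √(2056/57 + 31269) = √(1784389/57) = √101710173/57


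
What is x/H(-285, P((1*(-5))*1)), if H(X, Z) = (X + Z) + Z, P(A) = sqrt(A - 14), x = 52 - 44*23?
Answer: 14400/4279 + 1920*I*sqrt(19)/81301 ≈ 3.3653 + 0.10294*I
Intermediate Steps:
x = -960 (x = 52 - 1012 = -960)
P(A) = sqrt(-14 + A)
H(X, Z) = X + 2*Z
x/H(-285, P((1*(-5))*1)) = -960/(-285 + 2*sqrt(-14 + (1*(-5))*1)) = -960/(-285 + 2*sqrt(-14 - 5*1)) = -960/(-285 + 2*sqrt(-14 - 5)) = -960/(-285 + 2*sqrt(-19)) = -960/(-285 + 2*(I*sqrt(19))) = -960/(-285 + 2*I*sqrt(19))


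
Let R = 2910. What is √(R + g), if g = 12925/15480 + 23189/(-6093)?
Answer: √354753035806278/349332 ≈ 53.917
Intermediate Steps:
g = -2075657/698664 (g = 12925*(1/15480) + 23189*(-1/6093) = 2585/3096 - 23189/6093 = -2075657/698664 ≈ -2.9709)
√(R + g) = √(2910 - 2075657/698664) = √(2031036583/698664) = √354753035806278/349332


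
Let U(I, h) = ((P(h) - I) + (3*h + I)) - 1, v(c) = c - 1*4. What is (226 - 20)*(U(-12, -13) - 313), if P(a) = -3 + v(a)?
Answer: -76838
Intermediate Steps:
v(c) = -4 + c (v(c) = c - 4 = -4 + c)
P(a) = -7 + a (P(a) = -3 + (-4 + a) = -7 + a)
U(I, h) = -8 + 4*h (U(I, h) = (((-7 + h) - I) + (3*h + I)) - 1 = ((-7 + h - I) + (I + 3*h)) - 1 = (-7 + 4*h) - 1 = -8 + 4*h)
(226 - 20)*(U(-12, -13) - 313) = (226 - 20)*((-8 + 4*(-13)) - 313) = 206*((-8 - 52) - 313) = 206*(-60 - 313) = 206*(-373) = -76838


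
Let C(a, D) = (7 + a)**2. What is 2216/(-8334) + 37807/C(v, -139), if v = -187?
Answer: 13515841/15001200 ≈ 0.90098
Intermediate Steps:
2216/(-8334) + 37807/C(v, -139) = 2216/(-8334) + 37807/((7 - 187)**2) = 2216*(-1/8334) + 37807/((-180)**2) = -1108/4167 + 37807/32400 = 13515841/15001200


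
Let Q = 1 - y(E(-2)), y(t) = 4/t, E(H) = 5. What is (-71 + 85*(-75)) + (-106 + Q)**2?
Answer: 118691/25 ≈ 4747.6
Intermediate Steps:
Q = 1/5 (Q = 1 - 4/5 = 1/5 ≈ 0.20000)
(-71 + 85*(-75)) + (-106 + Q)**2 = (-71 + 85*(-75)) + (-106 + 1/5)**2 = (-71 - 6375) + (-529/5)**2 = -6446 + 279841/25 = 118691/25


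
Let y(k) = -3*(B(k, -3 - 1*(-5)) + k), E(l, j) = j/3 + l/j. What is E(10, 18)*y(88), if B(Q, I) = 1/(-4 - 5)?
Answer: -46669/27 ≈ -1728.5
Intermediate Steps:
E(l, j) = j/3 + l/j (E(l, j) = j*(⅓) + l/j = j/3 + l/j)
B(Q, I) = -⅑ (B(Q, I) = 1/(-9) = -⅑)
y(k) = ⅓ - 3*k (y(k) = -3*(-⅑ + k) = ⅓ - 3*k)
E(10, 18)*y(88) = ((⅓)*18 + 10/18)*(⅓ - 3*88) = (6 + 10*(1/18))*(⅓ - 264) = (6 + 5/9)*(-791/3) = (59/9)*(-791/3) = -46669/27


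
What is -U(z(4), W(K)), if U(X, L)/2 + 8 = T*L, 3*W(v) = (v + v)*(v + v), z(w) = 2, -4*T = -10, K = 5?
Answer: -452/3 ≈ -150.67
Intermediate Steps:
T = 5/2 (T = -¼*(-10) = 5/2 ≈ 2.5000)
W(v) = 4*v²/3 (W(v) = ((v + v)*(v + v))/3 = ((2*v)*(2*v))/3 = (4*v²)/3 = 4*v²/3)
U(X, L) = -16 + 5*L (U(X, L) = -16 + 2*(5*L/2) = -16 + 5*L)
-U(z(4), W(K)) = -(-16 + 5*((4/3)*5²)) = -(-16 + 5*((4/3)*25)) = -(-16 + 5*(100/3)) = -(-16 + 500/3) = -1*452/3 = -452/3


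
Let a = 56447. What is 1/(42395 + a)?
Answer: 1/98842 ≈ 1.0117e-5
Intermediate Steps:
1/(42395 + a) = 1/(42395 + 56447) = 1/98842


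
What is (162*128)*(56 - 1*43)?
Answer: 269568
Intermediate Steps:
(162*128)*(56 - 1*43) = 20736*(56 - 43) = 20736*13 = 269568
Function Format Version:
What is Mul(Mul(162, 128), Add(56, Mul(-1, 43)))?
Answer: 269568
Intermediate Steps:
Mul(Mul(162, 128), Add(56, Mul(-1, 43))) = Mul(20736, Add(56, -43)) = Mul(20736, 13) = 269568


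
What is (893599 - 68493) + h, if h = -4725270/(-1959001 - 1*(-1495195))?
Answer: 7086922939/8589 ≈ 8.2512e+5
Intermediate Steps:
h = 87505/8589 (h = -4725270/(-1959001 + 1495195) = -4725270/(-463806) = -4725270*(-1/463806) = 87505/8589 ≈ 10.188)
(893599 - 68493) + h = (893599 - 68493) + 87505/8589 = 825106 + 87505/8589 = 7086922939/8589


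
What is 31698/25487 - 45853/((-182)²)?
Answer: -16955837/120604484 ≈ -0.14059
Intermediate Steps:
31698/25487 - 45853/((-182)²) = 31698*(1/25487) - 45853/33124 = 31698/25487 - 45853*1/33124 = 31698/25487 - 45853/33124 = -16955837/120604484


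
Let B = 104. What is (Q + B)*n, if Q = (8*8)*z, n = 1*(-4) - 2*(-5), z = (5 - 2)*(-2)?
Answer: -1680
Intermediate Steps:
z = -6 (z = 3*(-2) = -6)
n = 6 (n = -4 + 10 = 6)
Q = -384 (Q = (8*8)*(-6) = 64*(-6) = -384)
(Q + B)*n = (-384 + 104)*6 = -280*6 = -1680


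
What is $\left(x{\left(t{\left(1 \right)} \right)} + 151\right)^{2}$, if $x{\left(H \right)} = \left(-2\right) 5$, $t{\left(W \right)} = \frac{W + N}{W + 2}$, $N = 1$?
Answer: $19881$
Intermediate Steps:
$t{\left(W \right)} = \frac{1 + W}{2 + W}$ ($t{\left(W \right)} = \frac{W + 1}{W + 2} = \frac{1 + W}{2 + W}$)
$x{\left(H \right)} = -10$
$\left(x{\left(t{\left(1 \right)} \right)} + 151\right)^{2} = \left(-10 + 151\right)^{2} = 141^{2} = 19881$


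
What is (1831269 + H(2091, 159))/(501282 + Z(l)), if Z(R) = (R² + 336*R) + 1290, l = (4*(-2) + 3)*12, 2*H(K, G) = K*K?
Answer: 2678273/324008 ≈ 8.2661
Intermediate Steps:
H(K, G) = K²/2 (H(K, G) = (K*K)/2 = K²/2)
l = -60 (l = (-8 + 3)*12 = -5*12 = -60)
Z(R) = 1290 + R² + 336*R
(1831269 + H(2091, 159))/(501282 + Z(l)) = (1831269 + (½)*2091²)/(501282 + (1290 + (-60)² + 336*(-60))) = (1831269 + (½)*4372281)/(501282 + (1290 + 3600 - 20160)) = (1831269 + 4372281/2)/(501282 - 15270) = (8034819/2)/486012 = (8034819/2)*(1/486012) = 2678273/324008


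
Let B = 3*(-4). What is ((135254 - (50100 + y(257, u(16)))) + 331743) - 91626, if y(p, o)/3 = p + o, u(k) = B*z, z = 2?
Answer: 324572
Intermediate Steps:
B = -12
u(k) = -24 (u(k) = -12*2 = -24)
y(p, o) = 3*o + 3*p (y(p, o) = 3*(p + o) = 3*(o + p) = 3*o + 3*p)
((135254 - (50100 + y(257, u(16)))) + 331743) - 91626 = ((135254 - (50100 + (3*(-24) + 3*257))) + 331743) - 91626 = ((135254 - (50100 + (-72 + 771))) + 331743) - 91626 = ((135254 - (50100 + 699)) + 331743) - 91626 = ((135254 - 1*50799) + 331743) - 91626 = ((135254 - 50799) + 331743) - 91626 = (84455 + 331743) - 91626 = 416198 - 91626 = 324572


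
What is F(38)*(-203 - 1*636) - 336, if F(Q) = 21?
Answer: -17955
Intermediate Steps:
F(38)*(-203 - 1*636) - 336 = 21*(-203 - 1*636) - 336 = 21*(-203 - 636) - 336 = 21*(-839) - 336 = -17619 - 336 = -17955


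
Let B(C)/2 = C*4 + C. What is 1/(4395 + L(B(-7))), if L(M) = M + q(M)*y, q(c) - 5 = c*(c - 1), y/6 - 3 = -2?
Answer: 1/34175 ≈ 2.9261e-5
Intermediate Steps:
y = 6 (y = 18 + 6*(-2) = 18 - 12 = 6)
q(c) = 5 + c*(-1 + c) (q(c) = 5 + c*(c - 1) = 5 + c*(-1 + c))
B(C) = 10*C (B(C) = 2*(C*4 + C) = 2*(4*C + C) = 2*(5*C) = 10*C)
L(M) = 30 - 5*M + 6*M² (L(M) = M + (5 + M² - M)*6 = M + (30 - 6*M + 6*M²) = 30 - 5*M + 6*M²)
1/(4395 + L(B(-7))) = 1/(4395 + (30 - 50*(-7) + 6*(10*(-7))²)) = 1/(4395 + (30 - 5*(-70) + 6*(-70)²)) = 1/(4395 + (30 + 350 + 6*4900)) = 1/(4395 + (30 + 350 + 29400)) = 1/(4395 + 29780) = 1/34175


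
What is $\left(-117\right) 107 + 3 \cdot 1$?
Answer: $-12516$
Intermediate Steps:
$\left(-117\right) 107 + 3 \cdot 1 = -12519 + 3 = -12516$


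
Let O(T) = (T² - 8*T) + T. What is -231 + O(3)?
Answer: -243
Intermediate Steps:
O(T) = T² - 7*T
-231 + O(3) = -231 + 3*(-7 + 3) = -231 + 3*(-4) = -231 - 12 = -243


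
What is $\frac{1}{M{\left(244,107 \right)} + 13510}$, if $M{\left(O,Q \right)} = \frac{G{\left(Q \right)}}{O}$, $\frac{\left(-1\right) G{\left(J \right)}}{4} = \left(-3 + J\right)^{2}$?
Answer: $\frac{61}{813294} \approx 7.5004 \cdot 10^{-5}$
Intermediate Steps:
$G{\left(J \right)} = - 4 \left(-3 + J\right)^{2}$
$M{\left(O,Q \right)} = - \frac{4 \left(-3 + Q\right)^{2}}{O}$ ($M{\left(O,Q \right)} = \frac{\left(-4\right) \left(-3 + Q\right)^{2}}{O} = - \frac{4 \left(-3 + Q\right)^{2}}{O}$)
$\frac{1}{M{\left(244,107 \right)} + 13510} = \frac{1}{- \frac{4 \left(-3 + 107\right)^{2}}{244} + 13510} = \frac{1}{\left(-4\right) \frac{1}{244} \cdot 104^{2} + 13510} = \frac{1}{\left(-4\right) \frac{1}{244} \cdot 10816 + 13510} = \frac{1}{- \frac{10816}{61} + 13510} = \frac{1}{\frac{813294}{61}} = \frac{61}{813294}$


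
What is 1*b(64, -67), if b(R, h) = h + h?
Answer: -134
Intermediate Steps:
b(R, h) = 2*h
1*b(64, -67) = 1*(2*(-67)) = 1*(-134) = -134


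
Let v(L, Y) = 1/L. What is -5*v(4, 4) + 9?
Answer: 31/4 ≈ 7.7500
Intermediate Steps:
-5*v(4, 4) + 9 = -5/4 + 9 = 31/4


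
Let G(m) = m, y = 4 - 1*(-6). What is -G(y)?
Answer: -10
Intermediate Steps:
y = 10 (y = 4 + 6 = 10)
-G(y) = -1*10 = -10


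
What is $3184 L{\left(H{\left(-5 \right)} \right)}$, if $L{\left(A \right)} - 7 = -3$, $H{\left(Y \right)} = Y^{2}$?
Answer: $12736$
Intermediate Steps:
$L{\left(A \right)} = 4$ ($L{\left(A \right)} = 7 - 3 = 4$)
$3184 L{\left(H{\left(-5 \right)} \right)} = 3184 \cdot 4 = 12736$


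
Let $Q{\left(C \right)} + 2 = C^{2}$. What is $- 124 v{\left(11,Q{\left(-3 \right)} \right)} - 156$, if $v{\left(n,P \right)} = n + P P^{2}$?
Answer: $-44052$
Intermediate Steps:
$Q{\left(C \right)} = -2 + C^{2}$
$v{\left(n,P \right)} = n + P^{3}$
$- 124 v{\left(11,Q{\left(-3 \right)} \right)} - 156 = - 124 \left(11 + \left(-2 + \left(-3\right)^{2}\right)^{3}\right) - 156 = - 124 \left(11 + \left(-2 + 9\right)^{3}\right) - 156 = - 124 \left(11 + 7^{3}\right) - 156 = - 124 \left(11 + 343\right) - 156 = \left(-124\right) 354 - 156 = -43896 - 156 = -44052$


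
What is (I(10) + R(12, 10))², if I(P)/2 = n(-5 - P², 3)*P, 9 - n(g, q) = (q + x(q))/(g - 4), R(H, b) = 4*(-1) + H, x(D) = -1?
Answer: 421563024/11881 ≈ 35482.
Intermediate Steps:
R(H, b) = -4 + H
n(g, q) = 9 - (-1 + q)/(-4 + g) (n(g, q) = 9 - (q - 1)/(g - 4) = 9 - (-1 + q)/(-4 + g))
I(P) = 2*P*(-83 - 9*P²)/(-9 - P²) (I(P) = 2*(((-35 - 1*3 + 9*(-5 - P²))/(-4 + (-5 - P²)))*P) = 2*(((-35 - 3 + (-45 - 9*P²))/(-9 - P²))*P) = 2*(((-83 - 9*P²)/(-9 - P²))*P) = 2*(P*(-83 - 9*P²)/(-9 - P²)) = 2*P*(-83 - 9*P²)/(-9 - P²))
(I(10) + R(12, 10))² = ((18*10³ + 166*10)/(9 + 10²) + (-4 + 12))² = ((18*1000 + 1660)/(9 + 100) + 8)² = ((18000 + 1660)/109 + 8)² = ((1/109)*19660 + 8)² = (19660/109 + 8)² = (20532/109)² = 421563024/11881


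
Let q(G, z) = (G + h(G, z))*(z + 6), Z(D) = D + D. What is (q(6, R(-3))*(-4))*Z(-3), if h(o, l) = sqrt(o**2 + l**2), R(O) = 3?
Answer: 1296 + 648*sqrt(5) ≈ 2745.0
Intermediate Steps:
h(o, l) = sqrt(l**2 + o**2)
Z(D) = 2*D
q(G, z) = (6 + z)*(G + sqrt(G**2 + z**2)) (q(G, z) = (G + sqrt(z**2 + G**2))*(z + 6) = (G + sqrt(G**2 + z**2))*(6 + z) = (6 + z)*(G + sqrt(G**2 + z**2)))
(q(6, R(-3))*(-4))*Z(-3) = ((6*6 + 6*sqrt(6**2 + 3**2) + 6*3 + 3*sqrt(6**2 + 3**2))*(-4))*(2*(-3)) = ((36 + 6*sqrt(36 + 9) + 18 + 3*sqrt(36 + 9))*(-4))*(-6) = ((36 + 6*sqrt(45) + 18 + 3*sqrt(45))*(-4))*(-6) = ((36 + 6*(3*sqrt(5)) + 18 + 3*(3*sqrt(5)))*(-4))*(-6) = ((36 + 18*sqrt(5) + 18 + 9*sqrt(5))*(-4))*(-6) = ((54 + 27*sqrt(5))*(-4))*(-6) = (-216 - 108*sqrt(5))*(-6) = 1296 + 648*sqrt(5)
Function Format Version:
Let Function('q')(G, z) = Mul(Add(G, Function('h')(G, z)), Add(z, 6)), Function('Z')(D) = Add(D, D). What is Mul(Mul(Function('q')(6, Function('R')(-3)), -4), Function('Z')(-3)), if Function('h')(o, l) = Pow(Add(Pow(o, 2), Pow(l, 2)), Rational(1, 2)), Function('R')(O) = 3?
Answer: Add(1296, Mul(648, Pow(5, Rational(1, 2)))) ≈ 2745.0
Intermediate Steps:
Function('h')(o, l) = Pow(Add(Pow(l, 2), Pow(o, 2)), Rational(1, 2))
Function('Z')(D) = Mul(2, D)
Function('q')(G, z) = Mul(Add(6, z), Add(G, Pow(Add(Pow(G, 2), Pow(z, 2)), Rational(1, 2)))) (Function('q')(G, z) = Mul(Add(G, Pow(Add(Pow(z, 2), Pow(G, 2)), Rational(1, 2))), Add(z, 6)) = Mul(Add(G, Pow(Add(Pow(G, 2), Pow(z, 2)), Rational(1, 2))), Add(6, z)) = Mul(Add(6, z), Add(G, Pow(Add(Pow(G, 2), Pow(z, 2)), Rational(1, 2)))))
Mul(Mul(Function('q')(6, Function('R')(-3)), -4), Function('Z')(-3)) = Mul(Mul(Add(Mul(6, 6), Mul(6, Pow(Add(Pow(6, 2), Pow(3, 2)), Rational(1, 2))), Mul(6, 3), Mul(3, Pow(Add(Pow(6, 2), Pow(3, 2)), Rational(1, 2)))), -4), Mul(2, -3)) = Mul(Mul(Add(36, Mul(6, Pow(Add(36, 9), Rational(1, 2))), 18, Mul(3, Pow(Add(36, 9), Rational(1, 2)))), -4), -6) = Mul(Mul(Add(36, Mul(6, Pow(45, Rational(1, 2))), 18, Mul(3, Pow(45, Rational(1, 2)))), -4), -6) = Mul(Mul(Add(36, Mul(6, Mul(3, Pow(5, Rational(1, 2)))), 18, Mul(3, Mul(3, Pow(5, Rational(1, 2))))), -4), -6) = Mul(Mul(Add(36, Mul(18, Pow(5, Rational(1, 2))), 18, Mul(9, Pow(5, Rational(1, 2)))), -4), -6) = Mul(Mul(Add(54, Mul(27, Pow(5, Rational(1, 2)))), -4), -6) = Mul(Add(-216, Mul(-108, Pow(5, Rational(1, 2)))), -6) = Add(1296, Mul(648, Pow(5, Rational(1, 2))))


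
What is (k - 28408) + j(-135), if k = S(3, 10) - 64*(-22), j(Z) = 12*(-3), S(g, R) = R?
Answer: -27026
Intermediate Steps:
j(Z) = -36
k = 1418 (k = 10 - 64*(-22) = 10 + 1408 = 1418)
(k - 28408) + j(-135) = (1418 - 28408) - 36 = -26990 - 36 = -27026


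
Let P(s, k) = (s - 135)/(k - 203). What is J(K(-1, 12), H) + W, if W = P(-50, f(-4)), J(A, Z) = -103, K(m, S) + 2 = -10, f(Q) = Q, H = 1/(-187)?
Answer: -21136/207 ≈ -102.11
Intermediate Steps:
H = -1/187 ≈ -0.0053476
K(m, S) = -12 (K(m, S) = -2 - 10 = -12)
P(s, k) = (-135 + s)/(-203 + k)
W = 185/207 (W = (-135 - 50)/(-203 - 4) = -185/(-207) = -1/207*(-185) = 185/207 ≈ 0.89372)
J(K(-1, 12), H) + W = -103 + 185/207 = -21136/207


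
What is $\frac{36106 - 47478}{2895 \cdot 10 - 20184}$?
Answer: $- \frac{5686}{4383} \approx -1.2973$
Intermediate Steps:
$\frac{36106 - 47478}{2895 \cdot 10 - 20184} = - \frac{11372}{28950 - 20184} = - \frac{11372}{8766} = \left(-11372\right) \frac{1}{8766} = - \frac{5686}{4383}$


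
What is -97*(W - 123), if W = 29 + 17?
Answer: 7469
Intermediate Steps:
W = 46
-97*(W - 123) = -97*(46 - 123) = -97*(-77) = 7469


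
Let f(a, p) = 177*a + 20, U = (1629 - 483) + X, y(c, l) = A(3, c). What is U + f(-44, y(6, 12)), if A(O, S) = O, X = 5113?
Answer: -1509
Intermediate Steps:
y(c, l) = 3
U = 6259 (U = (1629 - 483) + 5113 = 1146 + 5113 = 6259)
f(a, p) = 20 + 177*a
U + f(-44, y(6, 12)) = 6259 + (20 + 177*(-44)) = 6259 + (20 - 7788) = 6259 - 7768 = -1509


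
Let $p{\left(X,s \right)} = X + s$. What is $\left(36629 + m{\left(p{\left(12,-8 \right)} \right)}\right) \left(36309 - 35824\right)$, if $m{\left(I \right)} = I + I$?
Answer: $17768945$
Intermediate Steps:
$m{\left(I \right)} = 2 I$
$\left(36629 + m{\left(p{\left(12,-8 \right)} \right)}\right) \left(36309 - 35824\right) = \left(36629 + 2 \left(12 - 8\right)\right) \left(36309 - 35824\right) = \left(36629 + 2 \cdot 4\right) 485 = \left(36629 + 8\right) 485 = 36637 \cdot 485 = 17768945$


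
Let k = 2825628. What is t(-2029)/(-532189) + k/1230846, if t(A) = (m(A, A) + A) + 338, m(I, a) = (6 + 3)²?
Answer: 35851185756/15596254807 ≈ 2.2987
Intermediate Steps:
m(I, a) = 81 (m(I, a) = 9² = 81)
t(A) = 419 + A (t(A) = (81 + A) + 338 = 419 + A)
t(-2029)/(-532189) + k/1230846 = (419 - 2029)/(-532189) + 2825628/1230846 = -1610*(-1/532189) + 2825628*(1/1230846) = 230/76027 + 470938/205141 = 35851185756/15596254807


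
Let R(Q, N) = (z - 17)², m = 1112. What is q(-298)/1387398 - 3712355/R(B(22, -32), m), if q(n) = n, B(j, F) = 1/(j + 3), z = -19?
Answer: -858419048083/299677968 ≈ -2864.5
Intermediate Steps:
B(j, F) = 1/(3 + j)
R(Q, N) = 1296 (R(Q, N) = (-19 - 17)² = (-36)² = 1296)
q(-298)/1387398 - 3712355/R(B(22, -32), m) = -298/1387398 - 3712355/1296 = -298*1/1387398 - 3712355*1/1296 = -149/693699 - 3712355/1296 = -858419048083/299677968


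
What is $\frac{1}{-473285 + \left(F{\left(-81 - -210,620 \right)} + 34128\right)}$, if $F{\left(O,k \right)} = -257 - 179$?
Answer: $- \frac{1}{439593} \approx -2.2748 \cdot 10^{-6}$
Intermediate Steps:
$F{\left(O,k \right)} = -436$ ($F{\left(O,k \right)} = -257 - 179 = -436$)
$\frac{1}{-473285 + \left(F{\left(-81 - -210,620 \right)} + 34128\right)} = \frac{1}{-473285 + \left(-436 + 34128\right)} = \frac{1}{-473285 + 33692} = \frac{1}{-439593} = - \frac{1}{439593}$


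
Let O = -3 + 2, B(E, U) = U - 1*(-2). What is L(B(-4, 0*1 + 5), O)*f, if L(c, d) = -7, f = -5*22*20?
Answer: 15400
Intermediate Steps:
f = -2200 (f = -110*20 = -2200)
B(E, U) = 2 + U (B(E, U) = U + 2 = 2 + U)
O = -1
L(B(-4, 0*1 + 5), O)*f = -7*(-2200) = 15400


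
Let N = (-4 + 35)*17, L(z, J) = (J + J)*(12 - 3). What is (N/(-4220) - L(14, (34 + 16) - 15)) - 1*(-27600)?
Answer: 113812873/4220 ≈ 26970.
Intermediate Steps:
L(z, J) = 18*J (L(z, J) = (2*J)*9 = 18*J)
N = 527 (N = 31*17 = 527)
(N/(-4220) - L(14, (34 + 16) - 15)) - 1*(-27600) = (527/(-4220) - 18*((34 + 16) - 15)) - 1*(-27600) = (527*(-1/4220) - 18*(50 - 15)) + 27600 = (-527/4220 - 18*35) + 27600 = (-527/4220 - 1*630) + 27600 = (-527/4220 - 630) + 27600 = -2659127/4220 + 27600 = 113812873/4220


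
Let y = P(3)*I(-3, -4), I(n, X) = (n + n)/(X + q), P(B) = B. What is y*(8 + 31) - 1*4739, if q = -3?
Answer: -32471/7 ≈ -4638.7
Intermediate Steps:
I(n, X) = 2*n/(-3 + X) (I(n, X) = (n + n)/(X - 3) = (2*n)/(-3 + X) = 2*n/(-3 + X))
y = 18/7 (y = 3*(2*(-3)/(-3 - 4)) = 3*(2*(-3)/(-7)) = 3*(2*(-3)*(-⅐)) = 3*(6/7) = 18/7 ≈ 2.5714)
y*(8 + 31) - 1*4739 = 18*(8 + 31)/7 - 1*4739 = (18/7)*39 - 4739 = 702/7 - 4739 = -32471/7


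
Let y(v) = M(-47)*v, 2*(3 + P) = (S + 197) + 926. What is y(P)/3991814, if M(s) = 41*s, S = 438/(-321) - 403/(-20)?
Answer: -4683729587/17084963920 ≈ -0.27414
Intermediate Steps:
S = 40201/2140 (S = 438*(-1/321) - 403*(-1/20) = -146/107 + 403/20 = 40201/2140 ≈ 18.786)
P = 2430581/4280 (P = -3 + ((40201/2140 + 197) + 926)/2 = -3 + (461781/2140 + 926)/2 = -3 + (1/2)*(2443421/2140) = -3 + 2443421/4280 = 2430581/4280 ≈ 567.89)
y(v) = -1927*v (y(v) = (41*(-47))*v = -1927*v)
y(P)/3991814 = -1927*2430581/4280/3991814 = -4683729587/4280*1/3991814 = -4683729587/17084963920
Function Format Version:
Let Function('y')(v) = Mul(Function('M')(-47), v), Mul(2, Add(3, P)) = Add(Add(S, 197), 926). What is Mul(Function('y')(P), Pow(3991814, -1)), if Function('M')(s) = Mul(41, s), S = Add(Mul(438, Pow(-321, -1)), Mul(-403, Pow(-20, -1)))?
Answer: Rational(-4683729587, 17084963920) ≈ -0.27414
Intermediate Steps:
S = Rational(40201, 2140) (S = Add(Mul(438, Rational(-1, 321)), Mul(-403, Rational(-1, 20))) = Add(Rational(-146, 107), Rational(403, 20)) = Rational(40201, 2140) ≈ 18.786)
P = Rational(2430581, 4280) (P = Add(-3, Mul(Rational(1, 2), Add(Add(Rational(40201, 2140), 197), 926))) = Add(-3, Mul(Rational(1, 2), Add(Rational(461781, 2140), 926))) = Add(-3, Mul(Rational(1, 2), Rational(2443421, 2140))) = Add(-3, Rational(2443421, 4280)) = Rational(2430581, 4280) ≈ 567.89)
Function('y')(v) = Mul(-1927, v) (Function('y')(v) = Mul(Mul(41, -47), v) = Mul(-1927, v))
Mul(Function('y')(P), Pow(3991814, -1)) = Mul(Mul(-1927, Rational(2430581, 4280)), Pow(3991814, -1)) = Mul(Rational(-4683729587, 4280), Rational(1, 3991814)) = Rational(-4683729587, 17084963920)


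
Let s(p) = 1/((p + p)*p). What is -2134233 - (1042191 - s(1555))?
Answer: -15361345285199/4836050 ≈ -3.1764e+6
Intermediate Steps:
s(p) = 1/(2*p**2) (s(p) = 1/(((2*p))*p) = (1/(2*p))/p = 1/(2*p**2))
-2134233 - (1042191 - s(1555)) = -2134233 - (1042191 - 1/(2*1555**2)) = -2134233 - (1042191 - 1/(2*2418025)) = -2134233 - (1042191 - 1*1/4836050) = -2134233 - (1042191 - 1/4836050) = -2134233 - 1*5040087785549/4836050 = -2134233 - 5040087785549/4836050 = -15361345285199/4836050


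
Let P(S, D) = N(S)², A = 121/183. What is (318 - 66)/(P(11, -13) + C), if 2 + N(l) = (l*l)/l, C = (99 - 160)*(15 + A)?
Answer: -756/2623 ≈ -0.28822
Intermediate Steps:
A = 121/183 (A = 121*(1/183) = 121/183 ≈ 0.66120)
C = -2866/3 (C = (99 - 160)*(15 + 121/183) = -61*2866/183 = -2866/3 ≈ -955.33)
N(l) = -2 + l (N(l) = -2 + (l*l)/l = -2 + l²/l = -2 + l)
P(S, D) = (-2 + S)²
(318 - 66)/(P(11, -13) + C) = (318 - 66)/((-2 + 11)² - 2866/3) = 252/(9² - 2866/3) = 252/(81 - 2866/3) = 252/(-2623/3) = 252*(-3/2623) = -756/2623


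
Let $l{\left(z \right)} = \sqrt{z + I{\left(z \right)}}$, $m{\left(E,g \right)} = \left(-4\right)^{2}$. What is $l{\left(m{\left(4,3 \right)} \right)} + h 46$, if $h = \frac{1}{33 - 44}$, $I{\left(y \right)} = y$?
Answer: $- \frac{46}{11} + 4 \sqrt{2} \approx 1.475$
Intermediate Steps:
$h = - \frac{1}{11}$ ($h = \frac{1}{-11} = - \frac{1}{11} \approx -0.090909$)
$m{\left(E,g \right)} = 16$
$l{\left(z \right)} = \sqrt{2} \sqrt{z}$ ($l{\left(z \right)} = \sqrt{z + z} = \sqrt{2 z} = \sqrt{2} \sqrt{z}$)
$l{\left(m{\left(4,3 \right)} \right)} + h 46 = \sqrt{2} \sqrt{16} - \frac{46}{11} = \sqrt{2} \cdot 4 - \frac{46}{11} = 4 \sqrt{2} - \frac{46}{11} = - \frac{46}{11} + 4 \sqrt{2}$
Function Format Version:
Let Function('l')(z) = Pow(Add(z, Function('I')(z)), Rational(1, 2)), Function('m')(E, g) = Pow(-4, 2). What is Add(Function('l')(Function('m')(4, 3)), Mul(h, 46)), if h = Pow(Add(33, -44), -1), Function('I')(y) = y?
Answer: Add(Rational(-46, 11), Mul(4, Pow(2, Rational(1, 2)))) ≈ 1.4750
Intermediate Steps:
h = Rational(-1, 11) (h = Pow(-11, -1) = Rational(-1, 11) ≈ -0.090909)
Function('m')(E, g) = 16
Function('l')(z) = Mul(Pow(2, Rational(1, 2)), Pow(z, Rational(1, 2))) (Function('l')(z) = Pow(Add(z, z), Rational(1, 2)) = Pow(Mul(2, z), Rational(1, 2)) = Mul(Pow(2, Rational(1, 2)), Pow(z, Rational(1, 2))))
Add(Function('l')(Function('m')(4, 3)), Mul(h, 46)) = Add(Mul(Pow(2, Rational(1, 2)), Pow(16, Rational(1, 2))), Mul(Rational(-1, 11), 46)) = Add(Mul(Pow(2, Rational(1, 2)), 4), Rational(-46, 11)) = Add(Mul(4, Pow(2, Rational(1, 2))), Rational(-46, 11)) = Add(Rational(-46, 11), Mul(4, Pow(2, Rational(1, 2))))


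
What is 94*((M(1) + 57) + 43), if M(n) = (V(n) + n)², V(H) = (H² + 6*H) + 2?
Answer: 18800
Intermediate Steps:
V(H) = 2 + H² + 6*H
M(n) = (2 + n² + 7*n)² (M(n) = ((2 + n² + 6*n) + n)² = (2 + n² + 7*n)²)
94*((M(1) + 57) + 43) = 94*(((2 + 1² + 7*1)² + 57) + 43) = 94*(((2 + 1 + 7)² + 57) + 43) = 94*((10² + 57) + 43) = 94*((100 + 57) + 43) = 94*(157 + 43) = 94*200 = 18800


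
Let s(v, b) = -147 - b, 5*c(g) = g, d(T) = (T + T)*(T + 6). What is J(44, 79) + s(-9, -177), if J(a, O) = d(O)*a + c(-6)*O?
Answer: 2954276/5 ≈ 5.9086e+5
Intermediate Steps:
d(T) = 2*T*(6 + T) (d(T) = (2*T)*(6 + T) = 2*T*(6 + T))
c(g) = g/5
J(a, O) = -6*O/5 + 2*O*a*(6 + O) (J(a, O) = (2*O*(6 + O))*a + ((1/5)*(-6))*O = 2*O*a*(6 + O) - 6*O/5 = -6*O/5 + 2*O*a*(6 + O))
J(44, 79) + s(-9, -177) = (2/5)*79*(-3 + 5*44*(6 + 79)) + (-147 - 1*(-177)) = (2/5)*79*(-3 + 5*44*85) + (-147 + 177) = (2/5)*79*(-3 + 18700) + 30 = (2/5)*79*18697 + 30 = 2954126/5 + 30 = 2954276/5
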